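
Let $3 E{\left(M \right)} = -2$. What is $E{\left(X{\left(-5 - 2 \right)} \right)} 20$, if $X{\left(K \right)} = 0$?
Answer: $- \frac{40}{3} \approx -13.333$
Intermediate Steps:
$E{\left(M \right)} = - \frac{2}{3}$ ($E{\left(M \right)} = \frac{1}{3} \left(-2\right) = - \frac{2}{3}$)
$E{\left(X{\left(-5 - 2 \right)} \right)} 20 = \left(- \frac{2}{3}\right) 20 = - \frac{40}{3}$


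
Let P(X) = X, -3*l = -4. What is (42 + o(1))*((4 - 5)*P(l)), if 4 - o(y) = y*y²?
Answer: -60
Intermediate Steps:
l = 4/3 (l = -⅓*(-4) = 4/3 ≈ 1.3333)
o(y) = 4 - y³ (o(y) = 4 - y*y² = 4 - y³)
(42 + o(1))*((4 - 5)*P(l)) = (42 + (4 - 1*1³))*((4 - 5)*(4/3)) = (42 + (4 - 1*1))*(-1*4/3) = (42 + (4 - 1))*(-4/3) = (42 + 3)*(-4/3) = 45*(-4/3) = -60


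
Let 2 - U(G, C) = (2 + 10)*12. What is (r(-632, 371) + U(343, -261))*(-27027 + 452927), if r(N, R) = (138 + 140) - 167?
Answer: -13202900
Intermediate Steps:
U(G, C) = -142 (U(G, C) = 2 - (2 + 10)*12 = 2 - 12*12 = 2 - 1*144 = 2 - 144 = -142)
r(N, R) = 111 (r(N, R) = 278 - 167 = 111)
(r(-632, 371) + U(343, -261))*(-27027 + 452927) = (111 - 142)*(-27027 + 452927) = -31*425900 = -13202900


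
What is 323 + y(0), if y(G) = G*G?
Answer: 323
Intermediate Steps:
y(G) = G²
323 + y(0) = 323 + 0² = 323 + 0 = 323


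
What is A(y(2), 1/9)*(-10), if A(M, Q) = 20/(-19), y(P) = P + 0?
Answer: 200/19 ≈ 10.526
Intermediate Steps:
y(P) = P
A(M, Q) = -20/19 (A(M, Q) = 20*(-1/19) = -20/19)
A(y(2), 1/9)*(-10) = -20/19*(-10) = 200/19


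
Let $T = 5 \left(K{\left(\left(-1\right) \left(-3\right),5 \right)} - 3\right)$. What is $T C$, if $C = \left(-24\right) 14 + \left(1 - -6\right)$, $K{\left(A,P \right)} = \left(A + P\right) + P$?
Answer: $-16450$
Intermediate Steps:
$K{\left(A,P \right)} = A + 2 P$
$C = -329$ ($C = -336 + \left(1 + 6\right) = -336 + 7 = -329$)
$T = 50$ ($T = 5 \left(\left(\left(-1\right) \left(-3\right) + 2 \cdot 5\right) - 3\right) = 5 \left(\left(3 + 10\right) - 3\right) = 5 \left(13 - 3\right) = 5 \cdot 10 = 50$)
$T C = 50 \left(-329\right) = -16450$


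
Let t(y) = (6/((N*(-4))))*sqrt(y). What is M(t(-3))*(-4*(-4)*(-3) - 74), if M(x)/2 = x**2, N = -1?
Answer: 1647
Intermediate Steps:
t(y) = 3*sqrt(y)/2 (t(y) = (6/((-1*(-4))))*sqrt(y) = (6/4)*sqrt(y) = (6*(1/4))*sqrt(y) = 3*sqrt(y)/2)
M(x) = 2*x**2
M(t(-3))*(-4*(-4)*(-3) - 74) = (2*(3*sqrt(-3)/2)**2)*(-4*(-4)*(-3) - 74) = (2*(3*(I*sqrt(3))/2)**2)*(16*(-3) - 74) = (2*(3*I*sqrt(3)/2)**2)*(-48 - 74) = (2*(-27/4))*(-122) = -27/2*(-122) = 1647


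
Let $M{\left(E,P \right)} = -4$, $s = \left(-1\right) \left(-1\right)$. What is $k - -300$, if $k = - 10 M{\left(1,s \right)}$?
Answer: $340$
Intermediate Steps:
$s = 1$
$k = 40$ ($k = \left(-10\right) \left(-4\right) = 40$)
$k - -300 = 40 - -300 = 40 + 300 = 340$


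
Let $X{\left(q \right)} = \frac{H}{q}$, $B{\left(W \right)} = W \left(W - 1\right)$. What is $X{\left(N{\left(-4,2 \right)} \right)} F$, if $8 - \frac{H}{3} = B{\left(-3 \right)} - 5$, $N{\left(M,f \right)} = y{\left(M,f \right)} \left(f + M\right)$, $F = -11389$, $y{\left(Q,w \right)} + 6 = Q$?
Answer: $- \frac{34167}{20} \approx -1708.3$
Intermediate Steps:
$y{\left(Q,w \right)} = -6 + Q$
$B{\left(W \right)} = W \left(-1 + W\right)$
$N{\left(M,f \right)} = \left(-6 + M\right) \left(M + f\right)$ ($N{\left(M,f \right)} = \left(-6 + M\right) \left(f + M\right) = \left(-6 + M\right) \left(M + f\right)$)
$H = 3$ ($H = 24 - 3 \left(- 3 \left(-1 - 3\right) - 5\right) = 24 - 3 \left(\left(-3\right) \left(-4\right) - 5\right) = 24 - 3 \left(12 - 5\right) = 24 - 21 = 3$)
$X{\left(q \right)} = \frac{3}{q}$
$X{\left(N{\left(-4,2 \right)} \right)} F = \frac{3}{\left(-6 - 4\right) \left(-4 + 2\right)} \left(-11389\right) = \frac{3}{\left(-10\right) \left(-2\right)} \left(-11389\right) = \frac{3}{20} \left(-11389\right) = - \frac{34167}{20}$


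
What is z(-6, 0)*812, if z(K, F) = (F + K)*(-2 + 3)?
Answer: -4872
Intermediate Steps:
z(K, F) = F + K (z(K, F) = (F + K)*1 = F + K)
z(-6, 0)*812 = (0 - 6)*812 = -6*812 = -4872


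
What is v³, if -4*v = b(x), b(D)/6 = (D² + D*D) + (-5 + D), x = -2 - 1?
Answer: -3375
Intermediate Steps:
x = -3
b(D) = -30 + 6*D + 12*D² (b(D) = 6*((D² + D*D) + (-5 + D)) = 6*((D² + D²) + (-5 + D)) = 6*(2*D² + (-5 + D)) = 6*(-5 + D + 2*D²) = -30 + 6*D + 12*D²)
v = -15 (v = -(-30 + 6*(-3) + 12*(-3)²)/4 = -(-30 - 18 + 12*9)/4 = -(-30 - 18 + 108)/4 = -¼*60 = -15)
v³ = (-15)³ = -3375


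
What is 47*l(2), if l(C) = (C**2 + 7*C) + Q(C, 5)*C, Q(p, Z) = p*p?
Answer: 1222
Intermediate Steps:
Q(p, Z) = p**2
l(C) = C**2 + C**3 + 7*C (l(C) = (C**2 + 7*C) + C**2*C = (C**2 + 7*C) + C**3 = C**2 + C**3 + 7*C)
47*l(2) = 47*(2*(7 + 2 + 2**2)) = 47*(2*(7 + 2 + 4)) = 47*(2*13) = 47*26 = 1222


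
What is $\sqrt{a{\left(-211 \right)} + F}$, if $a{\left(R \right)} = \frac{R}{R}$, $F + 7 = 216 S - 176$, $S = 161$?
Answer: $7 \sqrt{706} \approx 185.99$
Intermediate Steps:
$F = 34593$ ($F = -7 + \left(216 \cdot 161 - 176\right) = -7 + \left(34776 - 176\right) = -7 + 34600 = 34593$)
$a{\left(R \right)} = 1$
$\sqrt{a{\left(-211 \right)} + F} = \sqrt{1 + 34593} = \sqrt{34594} = 7 \sqrt{706}$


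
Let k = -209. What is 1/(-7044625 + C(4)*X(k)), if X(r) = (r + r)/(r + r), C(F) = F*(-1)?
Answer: -1/7044629 ≈ -1.4195e-7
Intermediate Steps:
C(F) = -F
X(r) = 1 (X(r) = (2*r)/((2*r)) = (2*r)*(1/(2*r)) = 1)
1/(-7044625 + C(4)*X(k)) = 1/(-7044625 - 1*4*1) = 1/(-7044625 - 4*1) = 1/(-7044625 - 4) = 1/(-7044629) = -1/7044629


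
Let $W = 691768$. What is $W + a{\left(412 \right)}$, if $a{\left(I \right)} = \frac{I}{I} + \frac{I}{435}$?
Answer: $\frac{300919927}{435} \approx 6.9177 \cdot 10^{5}$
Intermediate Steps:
$a{\left(I \right)} = 1 + \frac{I}{435}$ ($a{\left(I \right)} = 1 + I \frac{1}{435} = 1 + \frac{I}{435}$)
$W + a{\left(412 \right)} = 691768 + \left(1 + \frac{1}{435} \cdot 412\right) = 691768 + \left(1 + \frac{412}{435}\right) = 691768 + \frac{847}{435} = \frac{300919927}{435}$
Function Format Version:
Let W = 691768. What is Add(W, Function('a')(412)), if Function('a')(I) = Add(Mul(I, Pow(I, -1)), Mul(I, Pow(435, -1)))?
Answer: Rational(300919927, 435) ≈ 6.9177e+5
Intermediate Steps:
Function('a')(I) = Add(1, Mul(Rational(1, 435), I)) (Function('a')(I) = Add(1, Mul(I, Rational(1, 435))) = Add(1, Mul(Rational(1, 435), I)))
Add(W, Function('a')(412)) = Add(691768, Add(1, Mul(Rational(1, 435), 412))) = Add(691768, Add(1, Rational(412, 435))) = Add(691768, Rational(847, 435)) = Rational(300919927, 435)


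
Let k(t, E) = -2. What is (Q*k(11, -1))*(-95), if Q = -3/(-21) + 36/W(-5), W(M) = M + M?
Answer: -4598/7 ≈ -656.86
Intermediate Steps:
W(M) = 2*M
Q = -121/35 (Q = -3/(-21) + 36/((2*(-5))) = -3*(-1/21) + 36/(-10) = 1/7 + 36*(-1/10) = 1/7 - 18/5 = -121/35 ≈ -3.4571)
(Q*k(11, -1))*(-95) = -121/35*(-2)*(-95) = (242/35)*(-95) = -4598/7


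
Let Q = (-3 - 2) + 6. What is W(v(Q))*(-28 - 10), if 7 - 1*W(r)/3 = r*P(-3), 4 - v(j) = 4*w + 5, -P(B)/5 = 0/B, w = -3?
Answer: -798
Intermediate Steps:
Q = 1 (Q = -5 + 6 = 1)
P(B) = 0 (P(B) = -0/B = -5*0 = 0)
v(j) = 11 (v(j) = 4 - (4*(-3) + 5) = 4 - (-12 + 5) = 4 - 1*(-7) = 4 + 7 = 11)
W(r) = 21 (W(r) = 21 - 3*r*0 = 21 - 3*0 = 21 + 0 = 21)
W(v(Q))*(-28 - 10) = 21*(-28 - 10) = 21*(-38) = -798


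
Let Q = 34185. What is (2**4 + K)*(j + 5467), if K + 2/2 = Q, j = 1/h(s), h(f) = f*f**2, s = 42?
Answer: 192393571075/1029 ≈ 1.8697e+8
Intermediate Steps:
h(f) = f**3
j = 1/74088 (j = 1/(42**3) = 1/74088 ≈ 1.3497e-5)
K = 34184 (K = -1 + 34185 = 34184)
(2**4 + K)*(j + 5467) = (2**4 + 34184)*(1/74088 + 5467) = (16 + 34184)*(405039097/74088) = 34200*(405039097/74088) = 192393571075/1029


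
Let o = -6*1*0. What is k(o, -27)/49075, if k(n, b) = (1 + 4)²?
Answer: 1/1963 ≈ 0.00050942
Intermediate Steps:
o = 0 (o = -6*0 = 0)
k(n, b) = 25 (k(n, b) = 5² = 25)
k(o, -27)/49075 = 25/49075 = 25*(1/49075) = 1/1963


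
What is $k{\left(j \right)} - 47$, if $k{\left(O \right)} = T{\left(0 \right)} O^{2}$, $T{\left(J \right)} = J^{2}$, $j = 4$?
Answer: $-47$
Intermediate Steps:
$k{\left(O \right)} = 0$ ($k{\left(O \right)} = 0^{2} O^{2} = 0 O^{2} = 0$)
$k{\left(j \right)} - 47 = 0 - 47 = -47$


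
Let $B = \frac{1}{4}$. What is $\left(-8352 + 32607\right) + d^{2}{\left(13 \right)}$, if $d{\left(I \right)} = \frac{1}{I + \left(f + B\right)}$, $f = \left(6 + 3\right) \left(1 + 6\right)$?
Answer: $\frac{2256321391}{93025} \approx 24255.0$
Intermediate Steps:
$B = \frac{1}{4} \approx 0.25$
$f = 63$ ($f = 9 \cdot 7 = 63$)
$d{\left(I \right)} = \frac{1}{\frac{253}{4} + I}$ ($d{\left(I \right)} = \frac{1}{I + \left(63 + \frac{1}{4}\right)} = \frac{1}{I + \frac{253}{4}} = \frac{1}{\frac{253}{4} + I}$)
$\left(-8352 + 32607\right) + d^{2}{\left(13 \right)} = \left(-8352 + 32607\right) + \left(\frac{4}{253 + 4 \cdot 13}\right)^{2} = 24255 + \left(\frac{4}{253 + 52}\right)^{2} = 24255 + \left(\frac{4}{305}\right)^{2} = 24255 + \frac{16}{93025} = \frac{2256321391}{93025}$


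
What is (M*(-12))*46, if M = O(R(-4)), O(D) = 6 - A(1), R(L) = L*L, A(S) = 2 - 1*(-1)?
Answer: -1656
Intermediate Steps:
A(S) = 3 (A(S) = 2 + 1 = 3)
R(L) = L²
O(D) = 3 (O(D) = 6 - 1*3 = 6 - 3 = 3)
M = 3
(M*(-12))*46 = (3*(-12))*46 = -36*46 = -1656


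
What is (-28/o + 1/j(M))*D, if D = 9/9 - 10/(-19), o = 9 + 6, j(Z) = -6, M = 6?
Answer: -1769/570 ≈ -3.1035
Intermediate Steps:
o = 15
D = 29/19 (D = 9*(⅑) - 10*(-1/19) = 1 + 10/19 = 29/19 ≈ 1.5263)
(-28/o + 1/j(M))*D = (-28/15 + 1/(-6))*(29/19) = (-28*1/15 - ⅙)*(29/19) = (-28/15 - ⅙)*(29/19) = -61/30*29/19 = -1769/570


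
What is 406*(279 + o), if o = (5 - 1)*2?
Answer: 116522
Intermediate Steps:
o = 8 (o = 4*2 = 8)
406*(279 + o) = 406*(279 + 8) = 406*287 = 116522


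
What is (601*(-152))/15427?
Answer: -91352/15427 ≈ -5.9216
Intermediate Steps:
(601*(-152))/15427 = -91352*1/15427 = -91352/15427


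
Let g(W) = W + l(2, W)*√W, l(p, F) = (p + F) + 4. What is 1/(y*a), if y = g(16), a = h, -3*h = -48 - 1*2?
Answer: 3/5200 ≈ 0.00057692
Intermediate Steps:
l(p, F) = 4 + F + p (l(p, F) = (F + p) + 4 = 4 + F + p)
h = 50/3 (h = -(-48 - 1*2)/3 = -(-48 - 2)/3 = -⅓*(-50) = 50/3 ≈ 16.667)
a = 50/3 ≈ 16.667
g(W) = W + √W*(6 + W) (g(W) = W + (4 + W + 2)*√W = W + (6 + W)*√W = W + √W*(6 + W))
y = 104 (y = 16 + √16*(6 + 16) = 16 + 4*22 = 16 + 88 = 104)
1/(y*a) = 1/(104*(50/3)) = 1/(5200/3) = 3/5200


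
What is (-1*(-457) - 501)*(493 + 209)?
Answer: -30888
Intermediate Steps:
(-1*(-457) - 501)*(493 + 209) = (457 - 501)*702 = -44*702 = -30888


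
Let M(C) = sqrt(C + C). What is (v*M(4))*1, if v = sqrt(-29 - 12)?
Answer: 2*I*sqrt(82) ≈ 18.111*I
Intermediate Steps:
v = I*sqrt(41) (v = sqrt(-41) = I*sqrt(41) ≈ 6.4031*I)
M(C) = sqrt(2)*sqrt(C) (M(C) = sqrt(2*C) = sqrt(2)*sqrt(C))
(v*M(4))*1 = ((I*sqrt(41))*(sqrt(2)*sqrt(4)))*1 = ((I*sqrt(41))*(sqrt(2)*2))*1 = ((I*sqrt(41))*(2*sqrt(2)))*1 = (2*I*sqrt(82))*1 = 2*I*sqrt(82)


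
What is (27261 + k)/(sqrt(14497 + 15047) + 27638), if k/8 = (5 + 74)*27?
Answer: 24501087/15276590 - 1773*sqrt(7386)/15276590 ≈ 1.5939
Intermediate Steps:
k = 17064 (k = 8*((5 + 74)*27) = 8*(79*27) = 8*2133 = 17064)
(27261 + k)/(sqrt(14497 + 15047) + 27638) = (27261 + 17064)/(sqrt(14497 + 15047) + 27638) = 44325/(sqrt(29544) + 27638) = 44325/(2*sqrt(7386) + 27638) = 44325/(27638 + 2*sqrt(7386))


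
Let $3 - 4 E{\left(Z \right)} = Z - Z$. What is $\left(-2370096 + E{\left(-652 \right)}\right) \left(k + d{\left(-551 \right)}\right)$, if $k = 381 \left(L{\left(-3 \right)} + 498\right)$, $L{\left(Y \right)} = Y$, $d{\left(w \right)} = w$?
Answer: $-445682191191$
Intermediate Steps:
$E{\left(Z \right)} = \frac{3}{4}$ ($E{\left(Z \right)} = \frac{3}{4} - \frac{Z - Z}{4} = \frac{3}{4} - 0 = \frac{3}{4} + 0 = \frac{3}{4}$)
$k = 188595$ ($k = 381 \left(-3 + 498\right) = 381 \cdot 495 = 188595$)
$\left(-2370096 + E{\left(-652 \right)}\right) \left(k + d{\left(-551 \right)}\right) = \left(-2370096 + \frac{3}{4}\right) \left(188595 - 551\right) = \left(- \frac{9480381}{4}\right) 188044 = -445682191191$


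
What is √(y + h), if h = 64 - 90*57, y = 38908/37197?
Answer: I*√778661721502/12399 ≈ 71.168*I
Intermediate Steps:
y = 38908/37197 (y = 38908*(1/37197) = 38908/37197 ≈ 1.0460)
h = -5066 (h = 64 - 5130 = -5066)
√(y + h) = √(38908/37197 - 5066) = √(-188401094/37197) = I*√778661721502/12399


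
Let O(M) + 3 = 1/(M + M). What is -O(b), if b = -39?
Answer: 235/78 ≈ 3.0128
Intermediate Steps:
O(M) = -3 + 1/(2*M) (O(M) = -3 + 1/(M + M) = -3 + 1/(2*M))
-O(b) = -(-3 + (1/2)/(-39)) = -(-3 + (1/2)*(-1/39)) = -(-3 - 1/78) = -1*(-235/78) = 235/78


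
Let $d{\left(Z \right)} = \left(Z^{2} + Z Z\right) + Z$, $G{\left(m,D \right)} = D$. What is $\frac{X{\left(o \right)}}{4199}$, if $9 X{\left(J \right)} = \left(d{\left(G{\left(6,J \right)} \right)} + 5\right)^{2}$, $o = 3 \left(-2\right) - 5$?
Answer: $\frac{55696}{37791} \approx 1.4738$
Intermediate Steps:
$o = -11$ ($o = -6 - 5 = -11$)
$d{\left(Z \right)} = Z + 2 Z^{2}$ ($d{\left(Z \right)} = \left(Z^{2} + Z^{2}\right) + Z = 2 Z^{2} + Z = Z + 2 Z^{2}$)
$X{\left(J \right)} = \frac{\left(5 + J \left(1 + 2 J\right)\right)^{2}}{9}$ ($X{\left(J \right)} = \frac{\left(J \left(1 + 2 J\right) + 5\right)^{2}}{9} = \frac{\left(5 + J \left(1 + 2 J\right)\right)^{2}}{9}$)
$\frac{X{\left(o \right)}}{4199} = \frac{\frac{1}{9} \left(5 - 11 \left(1 + 2 \left(-11\right)\right)\right)^{2}}{4199} = \frac{\left(5 - 11 \left(1 - 22\right)\right)^{2}}{9} \cdot \frac{1}{4199} = \frac{\left(5 - -231\right)^{2}}{9} \cdot \frac{1}{4199} = \frac{\left(5 + 231\right)^{2}}{9} \cdot \frac{1}{4199} = \frac{236^{2}}{9} \cdot \frac{1}{4199} = \frac{1}{9} \cdot 55696 \cdot \frac{1}{4199} = \frac{55696}{9} \cdot \frac{1}{4199} = \frac{55696}{37791}$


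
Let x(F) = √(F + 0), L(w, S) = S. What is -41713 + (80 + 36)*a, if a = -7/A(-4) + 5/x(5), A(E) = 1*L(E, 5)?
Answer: -209377/5 + 116*√5 ≈ -41616.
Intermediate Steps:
x(F) = √F
A(E) = 5 (A(E) = 1*5 = 5)
a = -7/5 + √5 (a = -7/5 + 5/(√5) = -7*⅕ + 5*(√5/5) = -7/5 + √5 ≈ 0.83607)
-41713 + (80 + 36)*a = -41713 + (80 + 36)*(-7/5 + √5) = -41713 + 116*(-7/5 + √5) = -41713 + (-812/5 + 116*√5) = -209377/5 + 116*√5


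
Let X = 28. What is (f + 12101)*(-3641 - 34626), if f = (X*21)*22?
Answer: -958090879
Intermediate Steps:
f = 12936 (f = (28*21)*22 = 588*22 = 12936)
(f + 12101)*(-3641 - 34626) = (12936 + 12101)*(-3641 - 34626) = 25037*(-38267) = -958090879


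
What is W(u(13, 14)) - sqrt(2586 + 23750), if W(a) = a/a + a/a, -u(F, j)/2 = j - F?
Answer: 2 - 4*sqrt(1646) ≈ -160.28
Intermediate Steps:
u(F, j) = -2*j + 2*F (u(F, j) = -2*(j - F) = -2*j + 2*F)
W(a) = 2 (W(a) = 1 + 1 = 2)
W(u(13, 14)) - sqrt(2586 + 23750) = 2 - sqrt(2586 + 23750) = 2 - sqrt(26336) = 2 - 4*sqrt(1646)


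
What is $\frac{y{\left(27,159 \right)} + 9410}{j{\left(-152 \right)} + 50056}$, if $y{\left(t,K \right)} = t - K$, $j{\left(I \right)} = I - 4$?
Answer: $\frac{4639}{24950} \approx 0.18593$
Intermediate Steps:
$j{\left(I \right)} = -4 + I$
$\frac{y{\left(27,159 \right)} + 9410}{j{\left(-152 \right)} + 50056} = \frac{\left(27 - 159\right) + 9410}{\left(-4 - 152\right) + 50056} = \frac{\left(27 - 159\right) + 9410}{-156 + 50056} = \frac{-132 + 9410}{49900} = 9278 \cdot \frac{1}{49900} = \frac{4639}{24950}$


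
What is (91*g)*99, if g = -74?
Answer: -666666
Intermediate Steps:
(91*g)*99 = (91*(-74))*99 = -6734*99 = -666666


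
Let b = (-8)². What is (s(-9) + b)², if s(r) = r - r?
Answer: 4096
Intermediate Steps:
b = 64
s(r) = 0
(s(-9) + b)² = (0 + 64)² = 64² = 4096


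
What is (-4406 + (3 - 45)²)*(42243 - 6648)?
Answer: -94041990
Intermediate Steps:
(-4406 + (3 - 45)²)*(42243 - 6648) = (-4406 + (-42)²)*35595 = (-4406 + 1764)*35595 = -2642*35595 = -94041990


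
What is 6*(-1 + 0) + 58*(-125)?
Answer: -7256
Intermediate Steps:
6*(-1 + 0) + 58*(-125) = 6*(-1) - 7250 = -6 - 7250 = -7256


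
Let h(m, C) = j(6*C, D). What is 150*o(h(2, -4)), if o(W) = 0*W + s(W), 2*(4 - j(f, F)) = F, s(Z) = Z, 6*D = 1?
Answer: 1175/2 ≈ 587.50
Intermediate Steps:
D = ⅙ (D = (⅙)*1 = ⅙ ≈ 0.16667)
j(f, F) = 4 - F/2
h(m, C) = 47/12 (h(m, C) = 4 - ½*⅙ = 4 - 1/12 = 47/12)
o(W) = W (o(W) = 0*W + W = 0 + W = W)
150*o(h(2, -4)) = 150*(47/12) = 1175/2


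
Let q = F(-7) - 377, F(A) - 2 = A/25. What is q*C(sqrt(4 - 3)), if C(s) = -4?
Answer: 37528/25 ≈ 1501.1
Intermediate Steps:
F(A) = 2 + A/25
q = -9382/25 (q = (2 + (1/25)*(-7)) - 377 = (2 - 7/25) - 377 = 43/25 - 377 = -9382/25 ≈ -375.28)
q*C(sqrt(4 - 3)) = -9382/25*(-4) = 37528/25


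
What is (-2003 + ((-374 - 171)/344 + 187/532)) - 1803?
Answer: -174188515/45752 ≈ -3807.2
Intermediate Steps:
(-2003 + ((-374 - 171)/344 + 187/532)) - 1803 = (-2003 + (-545*1/344 + 187*(1/532))) - 1803 = (-2003 + (-545/344 + 187/532)) - 1803 = (-2003 - 56403/45752) - 1803 = -91697659/45752 - 1803 = -174188515/45752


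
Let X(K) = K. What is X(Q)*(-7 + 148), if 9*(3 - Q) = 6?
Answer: 329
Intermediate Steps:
Q = 7/3 (Q = 3 - ⅑*6 = 3 - ⅔ = 7/3 ≈ 2.3333)
X(Q)*(-7 + 148) = 7*(-7 + 148)/3 = (7/3)*141 = 329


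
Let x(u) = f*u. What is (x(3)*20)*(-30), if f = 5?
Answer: -9000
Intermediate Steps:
x(u) = 5*u
(x(3)*20)*(-30) = ((5*3)*20)*(-30) = (15*20)*(-30) = 300*(-30) = -9000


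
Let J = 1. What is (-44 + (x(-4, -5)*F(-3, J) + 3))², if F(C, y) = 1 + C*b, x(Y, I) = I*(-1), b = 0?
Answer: 1296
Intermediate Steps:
x(Y, I) = -I
F(C, y) = 1 (F(C, y) = 1 + C*0 = 1 + 0 = 1)
(-44 + (x(-4, -5)*F(-3, J) + 3))² = (-44 + (-1*(-5)*1 + 3))² = (-44 + (5*1 + 3))² = (-44 + (5 + 3))² = (-44 + 8)² = (-36)² = 1296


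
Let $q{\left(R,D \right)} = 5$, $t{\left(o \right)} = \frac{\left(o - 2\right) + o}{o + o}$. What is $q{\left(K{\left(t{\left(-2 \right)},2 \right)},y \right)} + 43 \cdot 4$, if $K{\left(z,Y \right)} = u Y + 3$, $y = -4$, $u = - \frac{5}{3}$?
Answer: $177$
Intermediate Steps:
$u = - \frac{5}{3}$ ($u = \left(-5\right) \frac{1}{3} = - \frac{5}{3} \approx -1.6667$)
$t{\left(o \right)} = \frac{-2 + 2 o}{2 o}$ ($t{\left(o \right)} = \frac{\left(-2 + o\right) + o}{2 o} = \left(-2 + 2 o\right) \frac{1}{2 o} = \frac{-2 + 2 o}{2 o}$)
$K{\left(z,Y \right)} = 3 - \frac{5 Y}{3}$ ($K{\left(z,Y \right)} = - \frac{5 Y}{3} + 3 = 3 - \frac{5 Y}{3}$)
$q{\left(K{\left(t{\left(-2 \right)},2 \right)},y \right)} + 43 \cdot 4 = 5 + 43 \cdot 4 = 5 + 172 = 177$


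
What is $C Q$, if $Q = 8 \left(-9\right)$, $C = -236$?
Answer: $16992$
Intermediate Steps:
$Q = -72$
$C Q = \left(-236\right) \left(-72\right) = 16992$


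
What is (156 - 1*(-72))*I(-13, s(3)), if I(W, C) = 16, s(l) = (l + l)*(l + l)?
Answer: 3648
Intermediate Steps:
s(l) = 4*l² (s(l) = (2*l)*(2*l) = 4*l²)
(156 - 1*(-72))*I(-13, s(3)) = (156 - 1*(-72))*16 = (156 + 72)*16 = 228*16 = 3648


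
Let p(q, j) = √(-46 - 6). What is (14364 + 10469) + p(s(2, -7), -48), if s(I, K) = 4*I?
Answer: 24833 + 2*I*√13 ≈ 24833.0 + 7.2111*I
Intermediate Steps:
p(q, j) = 2*I*√13 (p(q, j) = √(-52) = 2*I*√13)
(14364 + 10469) + p(s(2, -7), -48) = (14364 + 10469) + 2*I*√13 = 24833 + 2*I*√13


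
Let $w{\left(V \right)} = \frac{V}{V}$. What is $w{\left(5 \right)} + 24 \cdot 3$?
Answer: $73$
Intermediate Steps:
$w{\left(V \right)} = 1$
$w{\left(5 \right)} + 24 \cdot 3 = 1 + 24 \cdot 3 = 1 + 72 = 73$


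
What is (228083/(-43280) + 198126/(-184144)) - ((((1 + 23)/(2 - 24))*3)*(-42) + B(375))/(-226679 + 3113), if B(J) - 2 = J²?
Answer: -3501091919797361/612481941215760 ≈ -5.7162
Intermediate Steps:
B(J) = 2 + J²
(228083/(-43280) + 198126/(-184144)) - ((((1 + 23)/(2 - 24))*3)*(-42) + B(375))/(-226679 + 3113) = (228083/(-43280) + 198126/(-184144)) - ((((1 + 23)/(2 - 24))*3)*(-42) + (2 + 375²))/(-226679 + 3113) = (228083*(-1/43280) + 198126*(-1/184144)) - (((24/(-22))*3)*(-42) + (2 + 140625))/(-223566) = (-228083/43280 - 99063/92072) - (((24*(-1/22))*3)*(-42) + 140627)*(-1)/223566 = -3160938077/498109520 - (-12/11*3*(-42) + 140627)*(-1)/223566 = -3160938077/498109520 - (-36/11*(-42) + 140627)*(-1)/223566 = -3160938077/498109520 - (1512/11 + 140627)*(-1)/223566 = -3160938077/498109520 - 1548409*(-1)/(11*223566) = -3160938077/498109520 - 1*(-1548409/2459226) = -3160938077/498109520 + 1548409/2459226 = -3501091919797361/612481941215760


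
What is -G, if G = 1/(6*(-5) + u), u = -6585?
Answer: 1/6615 ≈ 0.00015117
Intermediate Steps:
G = -1/6615 (G = 1/(6*(-5) - 6585) = 1/(-30 - 6585) = 1/(-6615) = -1/6615 ≈ -0.00015117)
-G = -1*(-1/6615) = 1/6615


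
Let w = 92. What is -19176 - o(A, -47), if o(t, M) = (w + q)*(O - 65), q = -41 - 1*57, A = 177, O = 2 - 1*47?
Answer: -19836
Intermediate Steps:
O = -45 (O = 2 - 47 = -45)
q = -98 (q = -41 - 57 = -98)
o(t, M) = 660 (o(t, M) = (92 - 98)*(-45 - 65) = -6*(-110) = 660)
-19176 - o(A, -47) = -19176 - 1*660 = -19176 - 660 = -19836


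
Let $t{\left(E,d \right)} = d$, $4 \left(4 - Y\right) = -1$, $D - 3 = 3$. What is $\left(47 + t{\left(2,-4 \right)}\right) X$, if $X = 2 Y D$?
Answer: $2193$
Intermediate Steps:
$D = 6$ ($D = 3 + 3 = 6$)
$Y = \frac{17}{4}$ ($Y = 4 - - \frac{1}{4} = 4 + \frac{1}{4} = \frac{17}{4} \approx 4.25$)
$X = 51$ ($X = 2 \cdot \frac{17}{4} \cdot 6 = \frac{17}{2} \cdot 6 = 51$)
$\left(47 + t{\left(2,-4 \right)}\right) X = \left(47 - 4\right) 51 = 43 \cdot 51 = 2193$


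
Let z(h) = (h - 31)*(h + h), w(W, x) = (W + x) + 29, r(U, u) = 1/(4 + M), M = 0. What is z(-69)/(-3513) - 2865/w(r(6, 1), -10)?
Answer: -13773860/90167 ≈ -152.76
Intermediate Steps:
r(U, u) = ¼ (r(U, u) = 1/(4 + 0) = 1/4 = ¼)
w(W, x) = 29 + W + x
z(h) = 2*h*(-31 + h) (z(h) = (-31 + h)*(2*h) = 2*h*(-31 + h))
z(-69)/(-3513) - 2865/w(r(6, 1), -10) = (2*(-69)*(-31 - 69))/(-3513) - 2865/(29 + ¼ - 10) = (2*(-69)*(-100))*(-1/3513) - 2865/77/4 = 13800*(-1/3513) - 2865*4/77 = -4600/1171 - 11460/77 = -13773860/90167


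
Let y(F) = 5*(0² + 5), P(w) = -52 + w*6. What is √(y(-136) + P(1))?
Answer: I*√21 ≈ 4.5826*I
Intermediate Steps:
P(w) = -52 + 6*w
y(F) = 25 (y(F) = 5*(0 + 5) = 5*5 = 25)
√(y(-136) + P(1)) = √(25 + (-52 + 6*1)) = √(25 + (-52 + 6)) = √(25 - 46) = √(-21) = I*√21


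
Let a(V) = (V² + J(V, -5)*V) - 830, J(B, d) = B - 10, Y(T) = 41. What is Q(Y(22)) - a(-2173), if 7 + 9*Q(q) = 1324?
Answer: -28393835/3 ≈ -9.4646e+6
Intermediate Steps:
J(B, d) = -10 + B
Q(q) = 439/3 (Q(q) = -7/9 + (⅑)*1324 = -7/9 + 1324/9 = 439/3)
a(V) = -830 + V² + V*(-10 + V) (a(V) = (V² + (-10 + V)*V) - 830 = (V² + V*(-10 + V)) - 830 = -830 + V² + V*(-10 + V))
Q(Y(22)) - a(-2173) = 439/3 - (-830 + (-2173)² - 2173*(-10 - 2173)) = 439/3 - (-830 + 4721929 - 2173*(-2183)) = 439/3 - (-830 + 4721929 + 4743659) = 439/3 - 1*9464758 = 439/3 - 9464758 = -28393835/3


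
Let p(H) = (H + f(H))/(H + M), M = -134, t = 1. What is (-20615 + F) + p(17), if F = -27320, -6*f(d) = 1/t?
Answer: -33650471/702 ≈ -47935.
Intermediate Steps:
f(d) = -⅙ (f(d) = -⅙/1 = -⅙*1 = -⅙)
p(H) = (-⅙ + H)/(-134 + H) (p(H) = (H - ⅙)/(H - 134) = (-⅙ + H)/(-134 + H))
(-20615 + F) + p(17) = (-20615 - 27320) + (-⅙ + 17)/(-134 + 17) = -47935 + (101/6)/(-117) = -47935 - 1/117*101/6 = -47935 - 101/702 = -33650471/702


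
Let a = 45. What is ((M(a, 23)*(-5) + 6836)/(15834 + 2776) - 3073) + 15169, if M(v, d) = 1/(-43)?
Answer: 9679876033/800230 ≈ 12096.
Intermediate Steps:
M(v, d) = -1/43
((M(a, 23)*(-5) + 6836)/(15834 + 2776) - 3073) + 15169 = ((-1/43*(-5) + 6836)/(15834 + 2776) - 3073) + 15169 = ((5/43 + 6836)/18610 - 3073) + 15169 = ((293953/43)*(1/18610) - 3073) + 15169 = (293953/800230 - 3073) + 15169 = -2458812837/800230 + 15169 = 9679876033/800230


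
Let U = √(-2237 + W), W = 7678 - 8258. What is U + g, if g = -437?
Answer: -437 + 3*I*√313 ≈ -437.0 + 53.075*I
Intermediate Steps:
W = -580
U = 3*I*√313 (U = √(-2237 - 580) = √(-2817) = 3*I*√313 ≈ 53.075*I)
U + g = 3*I*√313 - 437 = -437 + 3*I*√313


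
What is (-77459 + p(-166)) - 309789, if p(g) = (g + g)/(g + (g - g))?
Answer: -387246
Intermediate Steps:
p(g) = 2 (p(g) = (2*g)/(g + 0) = (2*g)/g = 2)
(-77459 + p(-166)) - 309789 = (-77459 + 2) - 309789 = -77457 - 309789 = -387246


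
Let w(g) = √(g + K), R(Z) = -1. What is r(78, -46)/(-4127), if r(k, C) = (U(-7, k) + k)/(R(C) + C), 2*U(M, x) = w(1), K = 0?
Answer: 157/387938 ≈ 0.00040470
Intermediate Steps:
w(g) = √g (w(g) = √(g + 0) = √g)
U(M, x) = ½ (U(M, x) = √1/2 = (½)*1 = ½)
r(k, C) = (½ + k)/(-1 + C)
r(78, -46)/(-4127) = ((½ + 78)/(-1 - 46))/(-4127) = ((157/2)/(-47))*(-1/4127) = -1/47*157/2*(-1/4127) = -157/94*(-1/4127) = 157/387938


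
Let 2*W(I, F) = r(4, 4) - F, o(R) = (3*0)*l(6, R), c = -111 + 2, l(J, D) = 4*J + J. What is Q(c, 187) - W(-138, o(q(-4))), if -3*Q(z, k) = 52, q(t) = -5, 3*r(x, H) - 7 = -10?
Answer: -101/6 ≈ -16.833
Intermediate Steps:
r(x, H) = -1 (r(x, H) = 7/3 + (⅓)*(-10) = 7/3 - 10/3 = -1)
l(J, D) = 5*J
c = -109
Q(z, k) = -52/3 (Q(z, k) = -⅓*52 = -52/3)
o(R) = 0 (o(R) = (3*0)*(5*6) = 0*30 = 0)
W(I, F) = -½ - F/2 (W(I, F) = (-1 - F)/2 = -½ - F/2)
Q(c, 187) - W(-138, o(q(-4))) = -52/3 - (-½ - ½*0) = -52/3 - (-½ + 0) = -52/3 - 1*(-½) = -52/3 + ½ = -101/6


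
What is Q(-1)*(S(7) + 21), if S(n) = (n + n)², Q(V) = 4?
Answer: 868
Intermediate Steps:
S(n) = 4*n² (S(n) = (2*n)² = 4*n²)
Q(-1)*(S(7) + 21) = 4*(4*7² + 21) = 4*(4*49 + 21) = 4*(196 + 21) = 4*217 = 868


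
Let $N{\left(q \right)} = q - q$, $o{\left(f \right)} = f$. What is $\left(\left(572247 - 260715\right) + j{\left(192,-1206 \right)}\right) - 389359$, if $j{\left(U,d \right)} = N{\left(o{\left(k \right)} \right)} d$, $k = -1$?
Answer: $-77827$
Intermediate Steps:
$N{\left(q \right)} = 0$
$j{\left(U,d \right)} = 0$ ($j{\left(U,d \right)} = 0 d = 0$)
$\left(\left(572247 - 260715\right) + j{\left(192,-1206 \right)}\right) - 389359 = \left(\left(572247 - 260715\right) + 0\right) - 389359 = \left(311532 + 0\right) - 389359 = 311532 - 389359 = -77827$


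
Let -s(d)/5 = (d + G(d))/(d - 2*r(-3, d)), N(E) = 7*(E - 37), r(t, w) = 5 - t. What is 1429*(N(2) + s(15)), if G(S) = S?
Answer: -135755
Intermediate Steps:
N(E) = -259 + 7*E (N(E) = 7*(-37 + E) = -259 + 7*E)
s(d) = -10*d/(-16 + d) (s(d) = -5*(d + d)/(d - 2*(5 - 1*(-3))) = -5*2*d/(d - 2*(5 + 3)) = -5*2*d/(d - 2*8) = -5*2*d/(d - 16) = -5*2*d/(-16 + d) = -10*d/(-16 + d))
1429*(N(2) + s(15)) = 1429*((-259 + 7*2) - 10*15/(-16 + 15)) = 1429*((-259 + 14) - 10*15/(-1)) = 1429*(-245 - 10*15*(-1)) = 1429*(-245 + 150) = 1429*(-95) = -135755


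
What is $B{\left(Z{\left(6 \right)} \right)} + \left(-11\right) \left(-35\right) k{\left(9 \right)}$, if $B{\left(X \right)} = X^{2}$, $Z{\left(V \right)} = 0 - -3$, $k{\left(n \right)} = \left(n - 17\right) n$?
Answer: $-27711$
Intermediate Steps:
$k{\left(n \right)} = n \left(-17 + n\right)$ ($k{\left(n \right)} = \left(-17 + n\right) n = n \left(-17 + n\right)$)
$Z{\left(V \right)} = 3$ ($Z{\left(V \right)} = 0 + 3 = 3$)
$B{\left(Z{\left(6 \right)} \right)} + \left(-11\right) \left(-35\right) k{\left(9 \right)} = 3^{2} + \left(-11\right) \left(-35\right) 9 \left(-17 + 9\right) = 9 + 385 \cdot 9 \left(-8\right) = 9 + 385 \left(-72\right) = 9 - 27720 = -27711$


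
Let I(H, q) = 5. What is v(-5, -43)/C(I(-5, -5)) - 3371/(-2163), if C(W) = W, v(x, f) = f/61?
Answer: 935146/659715 ≈ 1.4175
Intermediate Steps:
v(x, f) = f/61 (v(x, f) = f*(1/61) = f/61)
v(-5, -43)/C(I(-5, -5)) - 3371/(-2163) = ((1/61)*(-43))/5 - 3371/(-2163) = -43/61*⅕ - 3371*(-1/2163) = -43/305 + 3371/2163 = 935146/659715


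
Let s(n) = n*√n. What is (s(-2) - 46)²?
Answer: 2108 + 184*I*√2 ≈ 2108.0 + 260.22*I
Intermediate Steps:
s(n) = n^(3/2)
(s(-2) - 46)² = ((-2)^(3/2) - 46)² = (-2*I*√2 - 46)² = (-46 - 2*I*√2)²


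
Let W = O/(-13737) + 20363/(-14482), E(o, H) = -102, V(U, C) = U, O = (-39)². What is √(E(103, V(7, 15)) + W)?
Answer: I*√455207351187134546/66313078 ≈ 10.174*I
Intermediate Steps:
O = 1521
W = -100584551/66313078 (W = 1521/(-13737) + 20363/(-14482) = 1521*(-1/13737) + 20363*(-1/14482) = -507/4579 - 20363/14482 = -100584551/66313078 ≈ -1.5168)
√(E(103, V(7, 15)) + W) = √(-102 - 100584551/66313078) = √(-6864518507/66313078) = I*√455207351187134546/66313078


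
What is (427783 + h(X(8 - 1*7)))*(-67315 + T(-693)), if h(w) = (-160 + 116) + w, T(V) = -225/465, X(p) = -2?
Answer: -892593016860/31 ≈ -2.8793e+10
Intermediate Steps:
T(V) = -15/31 (T(V) = -225*1/465 = -15/31)
h(w) = -44 + w
(427783 + h(X(8 - 1*7)))*(-67315 + T(-693)) = (427783 + (-44 - 2))*(-67315 - 15/31) = (427783 - 46)*(-2086780/31) = 427737*(-2086780/31) = -892593016860/31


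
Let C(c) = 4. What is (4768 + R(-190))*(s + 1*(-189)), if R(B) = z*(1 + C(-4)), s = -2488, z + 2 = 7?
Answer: -12830861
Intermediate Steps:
z = 5 (z = -2 + 7 = 5)
R(B) = 25 (R(B) = 5*(1 + 4) = 5*5 = 25)
(4768 + R(-190))*(s + 1*(-189)) = (4768 + 25)*(-2488 + 1*(-189)) = 4793*(-2488 - 189) = 4793*(-2677) = -12830861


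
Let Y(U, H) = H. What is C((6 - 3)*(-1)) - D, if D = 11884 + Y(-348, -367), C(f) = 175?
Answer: -11342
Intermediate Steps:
D = 11517 (D = 11884 - 367 = 11517)
C((6 - 3)*(-1)) - D = 175 - 1*11517 = 175 - 11517 = -11342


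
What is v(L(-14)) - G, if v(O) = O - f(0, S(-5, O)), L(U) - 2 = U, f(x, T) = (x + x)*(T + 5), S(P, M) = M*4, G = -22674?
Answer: 22662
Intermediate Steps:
S(P, M) = 4*M
f(x, T) = 2*x*(5 + T) (f(x, T) = (2*x)*(5 + T) = 2*x*(5 + T))
L(U) = 2 + U
v(O) = O (v(O) = O - 2*0*(5 + 4*O) = O - 1*0 = O + 0 = O)
v(L(-14)) - G = (2 - 14) - 1*(-22674) = -12 + 22674 = 22662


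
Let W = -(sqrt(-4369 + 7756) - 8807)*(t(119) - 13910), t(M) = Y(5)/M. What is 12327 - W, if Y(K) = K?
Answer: 14579561908/119 - 1655285*sqrt(3387)/119 ≈ 1.2171e+8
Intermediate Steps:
t(M) = 5/M
W = -14578094995/119 + 1655285*sqrt(3387)/119 (W = -(sqrt(-4369 + 7756) - 8807)*(5/119 - 13910) = -(sqrt(3387) - 8807)*(5*(1/119) - 13910) = -(-8807 + sqrt(3387))*(5/119 - 13910) = -(-8807 + sqrt(3387))*(-1655285)/119 = -(14578094995/119 - 1655285*sqrt(3387)/119) = -14578094995/119 + 1655285*sqrt(3387)/119 ≈ -1.2170e+8)
12327 - W = 12327 - (-14578094995/119 + 1655285*sqrt(3387)/119) = 12327 + (14578094995/119 - 1655285*sqrt(3387)/119) = 14579561908/119 - 1655285*sqrt(3387)/119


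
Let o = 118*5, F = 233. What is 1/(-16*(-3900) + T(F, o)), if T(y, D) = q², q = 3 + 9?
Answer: 1/62544 ≈ 1.5989e-5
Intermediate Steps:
q = 12
o = 590
T(y, D) = 144 (T(y, D) = 12² = 144)
1/(-16*(-3900) + T(F, o)) = 1/(-16*(-3900) + 144) = 1/(62400 + 144) = 1/62544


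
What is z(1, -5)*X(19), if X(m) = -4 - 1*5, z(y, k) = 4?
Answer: -36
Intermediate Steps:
X(m) = -9 (X(m) = -4 - 5 = -9)
z(1, -5)*X(19) = 4*(-9) = -36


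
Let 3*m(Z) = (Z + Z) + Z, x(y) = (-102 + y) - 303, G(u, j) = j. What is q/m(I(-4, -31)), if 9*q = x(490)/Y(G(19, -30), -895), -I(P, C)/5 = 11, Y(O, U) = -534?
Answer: 17/52866 ≈ 0.00032157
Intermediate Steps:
I(P, C) = -55 (I(P, C) = -5*11 = -55)
x(y) = -405 + y
m(Z) = Z (m(Z) = ((Z + Z) + Z)/3 = (2*Z + Z)/3 = (3*Z)/3 = Z)
q = -85/4806 (q = ((-405 + 490)/(-534))/9 = (85*(-1/534))/9 = (⅑)*(-85/534) = -85/4806 ≈ -0.017686)
q/m(I(-4, -31)) = -85/4806/(-55) = -85/4806*(-1/55) = 17/52866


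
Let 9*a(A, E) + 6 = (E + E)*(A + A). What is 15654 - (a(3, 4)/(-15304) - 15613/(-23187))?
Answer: 2777321651723/177426924 ≈ 15653.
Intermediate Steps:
a(A, E) = -⅔ + 4*A*E/9 (a(A, E) = -⅔ + ((E + E)*(A + A))/9 = -⅔ + ((2*E)*(2*A))/9 = -⅔ + (4*A*E)/9 = -⅔ + 4*A*E/9)
15654 - (a(3, 4)/(-15304) - 15613/(-23187)) = 15654 - ((-⅔ + (4/9)*3*4)/(-15304) - 15613/(-23187)) = 15654 - ((-⅔ + 16/3)*(-1/15304) - 15613*(-1/23187)) = 15654 - ((14/3)*(-1/15304) + 15613/23187) = 15654 - (-7/22956 + 15613/23187) = 15654 - 1*119416573/177426924 = 15654 - 119416573/177426924 = 2777321651723/177426924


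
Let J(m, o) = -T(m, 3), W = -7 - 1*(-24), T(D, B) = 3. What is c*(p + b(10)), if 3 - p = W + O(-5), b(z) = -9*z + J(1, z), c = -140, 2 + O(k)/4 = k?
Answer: 11060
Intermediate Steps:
O(k) = -8 + 4*k
W = 17 (W = -7 + 24 = 17)
J(m, o) = -3 (J(m, o) = -1*3 = -3)
b(z) = -3 - 9*z (b(z) = -9*z - 3 = -3 - 9*z)
p = 14 (p = 3 - (17 + (-8 + 4*(-5))) = 3 - (17 + (-8 - 20)) = 3 - (17 - 28) = 3 - 1*(-11) = 3 + 11 = 14)
c*(p + b(10)) = -140*(14 + (-3 - 9*10)) = -140*(14 + (-3 - 90)) = -140*(14 - 93) = -140*(-79) = 11060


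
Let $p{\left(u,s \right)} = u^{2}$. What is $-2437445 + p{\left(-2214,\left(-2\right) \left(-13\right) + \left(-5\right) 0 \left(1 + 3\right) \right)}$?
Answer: $2464351$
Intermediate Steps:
$-2437445 + p{\left(-2214,\left(-2\right) \left(-13\right) + \left(-5\right) 0 \left(1 + 3\right) \right)} = -2437445 + \left(-2214\right)^{2} = -2437445 + 4901796 = 2464351$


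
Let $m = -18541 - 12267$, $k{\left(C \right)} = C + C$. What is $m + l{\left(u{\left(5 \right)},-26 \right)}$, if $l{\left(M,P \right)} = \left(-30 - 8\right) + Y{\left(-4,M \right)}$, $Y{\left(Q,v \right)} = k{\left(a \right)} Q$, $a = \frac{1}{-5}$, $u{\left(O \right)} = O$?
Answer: $- \frac{154222}{5} \approx -30844.0$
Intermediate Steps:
$a = - \frac{1}{5} \approx -0.2$
$k{\left(C \right)} = 2 C$
$Y{\left(Q,v \right)} = - \frac{2 Q}{5}$ ($Y{\left(Q,v \right)} = 2 \left(- \frac{1}{5}\right) Q = - \frac{2 Q}{5}$)
$l{\left(M,P \right)} = - \frac{182}{5}$ ($l{\left(M,P \right)} = \left(-30 - 8\right) - - \frac{8}{5} = -38 + \frac{8}{5} = - \frac{182}{5}$)
$m = -30808$ ($m = -18541 - 12267 = -30808$)
$m + l{\left(u{\left(5 \right)},-26 \right)} = -30808 - \frac{182}{5} = - \frac{154222}{5}$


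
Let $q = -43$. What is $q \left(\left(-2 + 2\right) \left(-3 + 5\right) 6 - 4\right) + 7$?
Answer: $179$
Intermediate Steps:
$q \left(\left(-2 + 2\right) \left(-3 + 5\right) 6 - 4\right) + 7 = - 43 \left(\left(-2 + 2\right) \left(-3 + 5\right) 6 - 4\right) + 7 = - 43 \left(0 \cdot 2 \cdot 6 - 4\right) + 7 = - 43 \left(0 \cdot 6 - 4\right) + 7 = - 43 \left(0 - 4\right) + 7 = \left(-43\right) \left(-4\right) + 7 = 172 + 7 = 179$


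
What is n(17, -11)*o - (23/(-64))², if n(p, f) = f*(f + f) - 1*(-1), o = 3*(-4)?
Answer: -11944465/4096 ≈ -2916.1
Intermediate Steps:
o = -12
n(p, f) = 1 + 2*f² (n(p, f) = f*(2*f) + 1 = 2*f² + 1 = 1 + 2*f²)
n(17, -11)*o - (23/(-64))² = (1 + 2*(-11)²)*(-12) - (23/(-64))² = (1 + 2*121)*(-12) - (23*(-1/64))² = (1 + 242)*(-12) - (-23/64)² = 243*(-12) - 1*529/4096 = -2916 - 529/4096 = -11944465/4096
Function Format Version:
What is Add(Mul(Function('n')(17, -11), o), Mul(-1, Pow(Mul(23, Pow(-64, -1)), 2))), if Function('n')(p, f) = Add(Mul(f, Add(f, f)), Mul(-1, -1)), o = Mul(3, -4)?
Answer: Rational(-11944465, 4096) ≈ -2916.1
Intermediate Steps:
o = -12
Function('n')(p, f) = Add(1, Mul(2, Pow(f, 2))) (Function('n')(p, f) = Add(Mul(f, Mul(2, f)), 1) = Add(Mul(2, Pow(f, 2)), 1) = Add(1, Mul(2, Pow(f, 2))))
Add(Mul(Function('n')(17, -11), o), Mul(-1, Pow(Mul(23, Pow(-64, -1)), 2))) = Add(Mul(Add(1, Mul(2, Pow(-11, 2))), -12), Mul(-1, Pow(Mul(23, Pow(-64, -1)), 2))) = Add(Mul(Add(1, Mul(2, 121)), -12), Mul(-1, Pow(Mul(23, Rational(-1, 64)), 2))) = Add(Mul(Add(1, 242), -12), Mul(-1, Pow(Rational(-23, 64), 2))) = Add(Mul(243, -12), Mul(-1, Rational(529, 4096))) = Add(-2916, Rational(-529, 4096)) = Rational(-11944465, 4096)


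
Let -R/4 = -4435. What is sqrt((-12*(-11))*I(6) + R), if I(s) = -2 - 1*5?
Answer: 4*sqrt(1051) ≈ 129.68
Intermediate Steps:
I(s) = -7 (I(s) = -2 - 5 = -7)
R = 17740 (R = -4*(-4435) = 17740)
sqrt((-12*(-11))*I(6) + R) = sqrt(-12*(-11)*(-7) + 17740) = sqrt(132*(-7) + 17740) = sqrt(-924 + 17740) = sqrt(16816) = 4*sqrt(1051)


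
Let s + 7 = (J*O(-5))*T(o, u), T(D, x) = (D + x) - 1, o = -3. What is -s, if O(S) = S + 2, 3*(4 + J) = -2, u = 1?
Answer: 49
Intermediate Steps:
J = -14/3 (J = -4 + (1/3)*(-2) = -4 - 2/3 = -14/3 ≈ -4.6667)
T(D, x) = -1 + D + x
O(S) = 2 + S
s = -49 (s = -7 + (-14*(2 - 5)/3)*(-1 - 3 + 1) = -7 - 14/3*(-3)*(-3) = -7 + 14*(-3) = -7 - 42 = -49)
-s = -1*(-49) = 49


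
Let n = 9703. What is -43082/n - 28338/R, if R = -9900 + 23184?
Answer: -141210817/21482442 ≈ -6.5733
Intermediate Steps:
R = 13284
-43082/n - 28338/R = -43082/9703 - 28338/13284 = -43082*1/9703 - 28338*1/13284 = -43082/9703 - 4723/2214 = -141210817/21482442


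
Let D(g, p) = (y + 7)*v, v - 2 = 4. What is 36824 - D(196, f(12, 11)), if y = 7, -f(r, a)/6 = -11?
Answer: 36740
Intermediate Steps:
v = 6 (v = 2 + 4 = 6)
f(r, a) = 66 (f(r, a) = -6*(-11) = 66)
D(g, p) = 84 (D(g, p) = (7 + 7)*6 = 14*6 = 84)
36824 - D(196, f(12, 11)) = 36824 - 1*84 = 36824 - 84 = 36740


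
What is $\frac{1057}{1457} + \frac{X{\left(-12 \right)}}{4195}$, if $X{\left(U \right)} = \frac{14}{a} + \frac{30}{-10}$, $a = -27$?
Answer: $\frac{23916538}{33005421} \approx 0.72462$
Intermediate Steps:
$X{\left(U \right)} = - \frac{95}{27}$ ($X{\left(U \right)} = \frac{14}{-27} + \frac{30}{-10} = 14 \left(- \frac{1}{27}\right) + 30 \left(- \frac{1}{10}\right) = - \frac{14}{27} - 3 = - \frac{95}{27}$)
$\frac{1057}{1457} + \frac{X{\left(-12 \right)}}{4195} = \frac{1057}{1457} - \frac{95}{27 \cdot 4195} = 1057 \cdot \frac{1}{1457} - \frac{19}{22653} = \frac{1057}{1457} - \frac{19}{22653} = \frac{23916538}{33005421}$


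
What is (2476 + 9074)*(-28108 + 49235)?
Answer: 244016850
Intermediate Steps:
(2476 + 9074)*(-28108 + 49235) = 11550*21127 = 244016850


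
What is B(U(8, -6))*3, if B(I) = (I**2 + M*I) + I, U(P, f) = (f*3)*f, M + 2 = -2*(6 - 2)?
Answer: 32076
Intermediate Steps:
M = -10 (M = -2 - 2*(6 - 2) = -2 - 2*4 = -2 - 8 = -10)
U(P, f) = 3*f**2 (U(P, f) = (3*f)*f = 3*f**2)
B(I) = I**2 - 9*I (B(I) = (I**2 - 10*I) + I = I**2 - 9*I)
B(U(8, -6))*3 = ((3*(-6)**2)*(-9 + 3*(-6)**2))*3 = ((3*36)*(-9 + 3*36))*3 = (108*(-9 + 108))*3 = (108*99)*3 = 10692*3 = 32076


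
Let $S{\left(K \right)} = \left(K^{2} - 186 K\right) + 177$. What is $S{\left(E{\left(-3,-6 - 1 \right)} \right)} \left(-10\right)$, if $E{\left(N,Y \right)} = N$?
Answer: $-7440$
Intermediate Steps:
$S{\left(K \right)} = 177 + K^{2} - 186 K$
$S{\left(E{\left(-3,-6 - 1 \right)} \right)} \left(-10\right) = \left(177 + \left(-3\right)^{2} - -558\right) \left(-10\right) = \left(177 + 9 + 558\right) \left(-10\right) = 744 \left(-10\right) = -7440$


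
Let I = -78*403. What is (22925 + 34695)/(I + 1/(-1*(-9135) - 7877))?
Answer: -72485960/39543971 ≈ -1.8330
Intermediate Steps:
I = -31434
(22925 + 34695)/(I + 1/(-1*(-9135) - 7877)) = (22925 + 34695)/(-31434 + 1/(-1*(-9135) - 7877)) = 57620/(-31434 + 1/(9135 - 7877)) = 57620/(-31434 + 1/1258) = 57620/(-39543971/1258) = 57620*(-1258/39543971) = -72485960/39543971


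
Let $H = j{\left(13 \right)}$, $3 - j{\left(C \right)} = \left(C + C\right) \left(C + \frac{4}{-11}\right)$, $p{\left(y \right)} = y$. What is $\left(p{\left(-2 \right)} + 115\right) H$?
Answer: $- \frac{404653}{11} \approx -36787.0$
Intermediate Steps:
$j{\left(C \right)} = 3 - 2 C \left(- \frac{4}{11} + C\right)$ ($j{\left(C \right)} = 3 - \left(C + C\right) \left(C + \frac{4}{-11}\right) = 3 - 2 C \left(C + 4 \left(- \frac{1}{11}\right)\right) = 3 - 2 C \left(C - \frac{4}{11}\right) = 3 - 2 C \left(- \frac{4}{11} + C\right)$)
$H = - \frac{3581}{11}$ ($H = 3 - 2 \cdot 13^{2} + \frac{8}{11} \cdot 13 = 3 - 338 + \frac{104}{11} = - \frac{3581}{11} \approx -325.55$)
$\left(p{\left(-2 \right)} + 115\right) H = \left(-2 + 115\right) \left(- \frac{3581}{11}\right) = 113 \left(- \frac{3581}{11}\right) = - \frac{404653}{11}$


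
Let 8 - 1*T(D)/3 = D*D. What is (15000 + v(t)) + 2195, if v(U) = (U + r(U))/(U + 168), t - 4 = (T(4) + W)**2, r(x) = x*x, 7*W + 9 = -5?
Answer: 1880555/106 ≈ 17741.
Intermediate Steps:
W = -2 (W = -9/7 + (1/7)*(-5) = -9/7 - 5/7 = -2)
r(x) = x**2
T(D) = 24 - 3*D**2 (T(D) = 24 - 3*D*D = 24 - 3*D**2)
t = 680 (t = 4 + ((24 - 3*4**2) - 2)**2 = 4 + ((24 - 3*16) - 2)**2 = 4 + ((24 - 48) - 2)**2 = 4 + (-24 - 2)**2 = 4 + (-26)**2 = 4 + 676 = 680)
v(U) = (U + U**2)/(168 + U) (v(U) = (U + U**2)/(U + 168) = (U + U**2)/(168 + U))
(15000 + v(t)) + 2195 = (15000 + 680*(1 + 680)/(168 + 680)) + 2195 = (15000 + 680*681/848) + 2195 = (15000 + 680*(1/848)*681) + 2195 = (15000 + 57885/106) + 2195 = 1647885/106 + 2195 = 1880555/106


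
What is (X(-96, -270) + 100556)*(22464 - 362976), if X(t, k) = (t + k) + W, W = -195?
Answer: -34049497440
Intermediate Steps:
X(t, k) = -195 + k + t (X(t, k) = (t + k) - 195 = (k + t) - 195 = -195 + k + t)
(X(-96, -270) + 100556)*(22464 - 362976) = ((-195 - 270 - 96) + 100556)*(22464 - 362976) = (-561 + 100556)*(-340512) = 99995*(-340512) = -34049497440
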